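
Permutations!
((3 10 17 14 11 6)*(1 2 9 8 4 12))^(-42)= (17)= ((1 2 9 8 4 12)(3 10 17 14 11 6))^(-42)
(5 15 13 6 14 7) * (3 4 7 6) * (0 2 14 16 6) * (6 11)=(0 2 14)(3 4 7 5 15 13)(6 16 11)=[2, 1, 14, 4, 7, 15, 16, 5, 8, 9, 10, 6, 12, 3, 0, 13, 11]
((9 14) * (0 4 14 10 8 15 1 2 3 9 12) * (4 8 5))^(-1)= (0 12 14 4 5 10 9 3 2 1 15 8)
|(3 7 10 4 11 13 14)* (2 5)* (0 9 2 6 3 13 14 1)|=13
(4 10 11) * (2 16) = (2 16)(4 10 11) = [0, 1, 16, 3, 10, 5, 6, 7, 8, 9, 11, 4, 12, 13, 14, 15, 2]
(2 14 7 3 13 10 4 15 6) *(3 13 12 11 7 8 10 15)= [0, 1, 14, 12, 3, 5, 2, 13, 10, 9, 4, 7, 11, 15, 8, 6]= (2 14 8 10 4 3 12 11 7 13 15 6)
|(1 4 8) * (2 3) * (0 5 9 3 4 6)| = 9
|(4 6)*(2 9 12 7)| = |(2 9 12 7)(4 6)| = 4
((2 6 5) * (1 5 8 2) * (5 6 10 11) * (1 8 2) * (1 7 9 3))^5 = (1 5)(2 7)(3 11)(6 8)(9 10)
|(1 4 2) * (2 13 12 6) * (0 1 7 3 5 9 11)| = |(0 1 4 13 12 6 2 7 3 5 9 11)| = 12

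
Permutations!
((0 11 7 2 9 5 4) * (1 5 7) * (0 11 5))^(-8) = (0 4 1 5 11)(2 9 7)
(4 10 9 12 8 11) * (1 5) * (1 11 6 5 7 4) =[0, 7, 2, 3, 10, 11, 5, 4, 6, 12, 9, 1, 8] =(1 7 4 10 9 12 8 6 5 11)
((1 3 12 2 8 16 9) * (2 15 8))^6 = (1 9 16 8 15 12 3)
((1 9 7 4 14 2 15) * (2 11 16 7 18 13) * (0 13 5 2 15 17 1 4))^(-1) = (0 7 16 11 14 4 15 13)(1 17 2 5 18 9)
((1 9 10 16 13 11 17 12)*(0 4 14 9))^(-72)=(0 16 1 10 12 9 17 14 11 4 13)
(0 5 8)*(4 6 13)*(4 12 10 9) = (0 5 8)(4 6 13 12 10 9) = [5, 1, 2, 3, 6, 8, 13, 7, 0, 4, 9, 11, 10, 12]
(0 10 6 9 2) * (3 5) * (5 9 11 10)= (0 5 3 9 2)(6 11 10)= [5, 1, 0, 9, 4, 3, 11, 7, 8, 2, 6, 10]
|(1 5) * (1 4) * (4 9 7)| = 5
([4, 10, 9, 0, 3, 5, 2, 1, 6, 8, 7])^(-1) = (0 3 4)(1 7 10)(2 6 8 9)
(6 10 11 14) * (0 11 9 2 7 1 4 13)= [11, 4, 7, 3, 13, 5, 10, 1, 8, 2, 9, 14, 12, 0, 6]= (0 11 14 6 10 9 2 7 1 4 13)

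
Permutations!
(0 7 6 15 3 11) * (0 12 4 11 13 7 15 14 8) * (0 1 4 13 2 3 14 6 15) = (1 4 11 12 13 7 15 14 8)(2 3) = [0, 4, 3, 2, 11, 5, 6, 15, 1, 9, 10, 12, 13, 7, 8, 14]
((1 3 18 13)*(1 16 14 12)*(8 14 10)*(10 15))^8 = ((1 3 18 13 16 15 10 8 14 12))^8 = (1 14 10 16 18)(3 12 8 15 13)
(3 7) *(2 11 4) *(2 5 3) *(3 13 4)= (2 11 3 7)(4 5 13)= [0, 1, 11, 7, 5, 13, 6, 2, 8, 9, 10, 3, 12, 4]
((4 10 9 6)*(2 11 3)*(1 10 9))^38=((1 10)(2 11 3)(4 9 6))^38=(2 3 11)(4 6 9)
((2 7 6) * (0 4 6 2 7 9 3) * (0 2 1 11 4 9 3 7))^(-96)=((0 9 7 1 11 4 6)(2 3))^(-96)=(0 7 11 6 9 1 4)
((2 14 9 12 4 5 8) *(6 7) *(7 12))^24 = (2 4 7)(5 6 14)(8 12 9)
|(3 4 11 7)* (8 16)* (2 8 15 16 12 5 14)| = |(2 8 12 5 14)(3 4 11 7)(15 16)| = 20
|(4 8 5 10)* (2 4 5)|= 6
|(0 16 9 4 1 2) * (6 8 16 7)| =9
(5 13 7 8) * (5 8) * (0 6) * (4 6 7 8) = (0 7 5 13 8 4 6) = [7, 1, 2, 3, 6, 13, 0, 5, 4, 9, 10, 11, 12, 8]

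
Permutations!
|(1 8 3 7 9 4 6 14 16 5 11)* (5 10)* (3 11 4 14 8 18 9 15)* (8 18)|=24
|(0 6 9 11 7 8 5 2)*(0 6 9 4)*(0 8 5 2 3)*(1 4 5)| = 11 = |(0 9 11 7 1 4 8 2 6 5 3)|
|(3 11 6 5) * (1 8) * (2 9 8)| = 4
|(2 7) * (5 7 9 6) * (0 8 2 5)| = |(0 8 2 9 6)(5 7)| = 10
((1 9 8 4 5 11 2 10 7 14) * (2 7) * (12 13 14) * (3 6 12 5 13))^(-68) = (1 13 8)(3 6 12)(4 9 14)(5 11 7)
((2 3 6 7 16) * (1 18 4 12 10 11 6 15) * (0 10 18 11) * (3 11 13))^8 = ((0 10)(1 13 3 15)(2 11 6 7 16)(4 12 18))^8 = (2 7 11 16 6)(4 18 12)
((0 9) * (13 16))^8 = (16)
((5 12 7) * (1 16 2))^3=((1 16 2)(5 12 7))^3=(16)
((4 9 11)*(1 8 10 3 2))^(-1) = (1 2 3 10 8)(4 11 9)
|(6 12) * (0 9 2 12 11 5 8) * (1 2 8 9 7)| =10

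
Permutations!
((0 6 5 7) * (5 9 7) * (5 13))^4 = (13)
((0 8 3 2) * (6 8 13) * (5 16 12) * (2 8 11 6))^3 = ((0 13 2)(3 8)(5 16 12)(6 11))^3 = (16)(3 8)(6 11)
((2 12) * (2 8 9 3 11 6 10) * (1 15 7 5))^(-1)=((1 15 7 5)(2 12 8 9 3 11 6 10))^(-1)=(1 5 7 15)(2 10 6 11 3 9 8 12)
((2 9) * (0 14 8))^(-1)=((0 14 8)(2 9))^(-1)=(0 8 14)(2 9)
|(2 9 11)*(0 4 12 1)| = |(0 4 12 1)(2 9 11)| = 12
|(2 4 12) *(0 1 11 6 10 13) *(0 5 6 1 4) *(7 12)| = 20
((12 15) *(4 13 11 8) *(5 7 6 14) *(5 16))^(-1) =((4 13 11 8)(5 7 6 14 16)(12 15))^(-1) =(4 8 11 13)(5 16 14 6 7)(12 15)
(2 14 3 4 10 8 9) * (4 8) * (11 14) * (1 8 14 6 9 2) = [0, 8, 11, 14, 10, 5, 9, 7, 2, 1, 4, 6, 12, 13, 3] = (1 8 2 11 6 9)(3 14)(4 10)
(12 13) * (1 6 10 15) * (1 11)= (1 6 10 15 11)(12 13)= [0, 6, 2, 3, 4, 5, 10, 7, 8, 9, 15, 1, 13, 12, 14, 11]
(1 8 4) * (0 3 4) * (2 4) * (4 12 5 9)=(0 3 2 12 5 9 4 1 8)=[3, 8, 12, 2, 1, 9, 6, 7, 0, 4, 10, 11, 5]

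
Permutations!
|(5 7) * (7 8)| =|(5 8 7)| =3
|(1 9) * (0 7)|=|(0 7)(1 9)|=2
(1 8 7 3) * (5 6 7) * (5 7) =[0, 8, 2, 1, 4, 6, 5, 3, 7] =(1 8 7 3)(5 6)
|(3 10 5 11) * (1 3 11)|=4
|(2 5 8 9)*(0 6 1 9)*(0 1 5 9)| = |(0 6 5 8 1)(2 9)| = 10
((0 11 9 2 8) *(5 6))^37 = (0 9 8 11 2)(5 6)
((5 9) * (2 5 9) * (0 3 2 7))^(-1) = ((9)(0 3 2 5 7))^(-1) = (9)(0 7 5 2 3)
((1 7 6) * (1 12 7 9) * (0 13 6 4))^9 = ((0 13 6 12 7 4)(1 9))^9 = (0 12)(1 9)(4 6)(7 13)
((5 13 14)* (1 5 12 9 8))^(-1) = (1 8 9 12 14 13 5) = ((1 5 13 14 12 9 8))^(-1)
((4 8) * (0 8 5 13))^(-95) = (13)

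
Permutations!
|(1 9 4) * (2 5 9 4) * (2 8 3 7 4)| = 8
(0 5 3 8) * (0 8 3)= (8)(0 5)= [5, 1, 2, 3, 4, 0, 6, 7, 8]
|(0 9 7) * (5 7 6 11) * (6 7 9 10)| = |(0 10 6 11 5 9 7)| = 7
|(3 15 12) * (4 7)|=6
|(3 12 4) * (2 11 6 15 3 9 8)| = |(2 11 6 15 3 12 4 9 8)| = 9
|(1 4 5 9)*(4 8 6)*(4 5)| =|(1 8 6 5 9)| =5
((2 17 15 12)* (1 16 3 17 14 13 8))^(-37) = ((1 16 3 17 15 12 2 14 13 8))^(-37) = (1 17 2 8 3 12 13 16 15 14)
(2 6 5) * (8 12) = (2 6 5)(8 12) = [0, 1, 6, 3, 4, 2, 5, 7, 12, 9, 10, 11, 8]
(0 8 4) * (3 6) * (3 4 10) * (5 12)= [8, 1, 2, 6, 0, 12, 4, 7, 10, 9, 3, 11, 5]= (0 8 10 3 6 4)(5 12)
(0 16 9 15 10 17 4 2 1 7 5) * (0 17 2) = (0 16 9 15 10 2 1 7 5 17 4) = [16, 7, 1, 3, 0, 17, 6, 5, 8, 15, 2, 11, 12, 13, 14, 10, 9, 4]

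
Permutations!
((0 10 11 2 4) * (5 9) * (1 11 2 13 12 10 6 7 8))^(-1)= (0 4 2 10 12 13 11 1 8 7 6)(5 9)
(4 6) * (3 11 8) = [0, 1, 2, 11, 6, 5, 4, 7, 3, 9, 10, 8] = (3 11 8)(4 6)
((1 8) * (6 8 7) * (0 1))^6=((0 1 7 6 8))^6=(0 1 7 6 8)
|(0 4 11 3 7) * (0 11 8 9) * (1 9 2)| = |(0 4 8 2 1 9)(3 7 11)| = 6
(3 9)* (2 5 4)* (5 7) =(2 7 5 4)(3 9) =[0, 1, 7, 9, 2, 4, 6, 5, 8, 3]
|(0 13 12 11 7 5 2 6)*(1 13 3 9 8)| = 12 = |(0 3 9 8 1 13 12 11 7 5 2 6)|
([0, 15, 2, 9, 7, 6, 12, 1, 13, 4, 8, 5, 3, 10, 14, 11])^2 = [0, 11, 2, 4, 1, 12, 3, 15, 10, 7, 13, 6, 9, 8, 14, 5]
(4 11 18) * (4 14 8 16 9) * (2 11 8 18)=(2 11)(4 8 16 9)(14 18)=[0, 1, 11, 3, 8, 5, 6, 7, 16, 4, 10, 2, 12, 13, 18, 15, 9, 17, 14]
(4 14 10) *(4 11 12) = [0, 1, 2, 3, 14, 5, 6, 7, 8, 9, 11, 12, 4, 13, 10] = (4 14 10 11 12)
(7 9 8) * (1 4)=(1 4)(7 9 8)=[0, 4, 2, 3, 1, 5, 6, 9, 7, 8]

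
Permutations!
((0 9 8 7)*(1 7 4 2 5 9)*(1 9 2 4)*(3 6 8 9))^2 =(9)(0 6 1)(3 8 7)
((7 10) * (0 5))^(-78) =(10)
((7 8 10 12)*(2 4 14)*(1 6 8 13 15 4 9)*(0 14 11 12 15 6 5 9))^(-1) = (0 2 14)(1 9 5)(4 15 10 8 6 13 7 12 11)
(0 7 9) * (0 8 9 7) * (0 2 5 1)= [2, 0, 5, 3, 4, 1, 6, 7, 9, 8]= (0 2 5 1)(8 9)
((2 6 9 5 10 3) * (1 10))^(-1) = (1 5 9 6 2 3 10) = ((1 10 3 2 6 9 5))^(-1)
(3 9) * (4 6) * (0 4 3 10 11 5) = [4, 1, 2, 9, 6, 0, 3, 7, 8, 10, 11, 5] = (0 4 6 3 9 10 11 5)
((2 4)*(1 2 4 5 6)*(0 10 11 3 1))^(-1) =((0 10 11 3 1 2 5 6))^(-1) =(0 6 5 2 1 3 11 10)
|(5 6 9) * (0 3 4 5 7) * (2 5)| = |(0 3 4 2 5 6 9 7)| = 8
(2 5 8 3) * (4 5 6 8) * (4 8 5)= (2 6 5 8 3)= [0, 1, 6, 2, 4, 8, 5, 7, 3]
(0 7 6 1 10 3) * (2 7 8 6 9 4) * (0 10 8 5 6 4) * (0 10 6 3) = (0 5 3 6 1 8 4 2 7 9 10) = [5, 8, 7, 6, 2, 3, 1, 9, 4, 10, 0]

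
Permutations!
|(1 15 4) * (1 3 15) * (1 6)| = 6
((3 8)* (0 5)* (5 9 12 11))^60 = (12)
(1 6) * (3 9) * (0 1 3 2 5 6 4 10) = (0 1 4 10)(2 5 6 3 9) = [1, 4, 5, 9, 10, 6, 3, 7, 8, 2, 0]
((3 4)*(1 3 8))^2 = ((1 3 4 8))^2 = (1 4)(3 8)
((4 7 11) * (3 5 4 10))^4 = (3 11 4)(5 10 7) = ((3 5 4 7 11 10))^4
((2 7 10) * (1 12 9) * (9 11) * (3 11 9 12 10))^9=(1 10 2 7 3 11 12 9)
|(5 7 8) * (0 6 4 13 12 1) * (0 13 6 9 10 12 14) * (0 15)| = |(0 9 10 12 1 13 14 15)(4 6)(5 7 8)| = 24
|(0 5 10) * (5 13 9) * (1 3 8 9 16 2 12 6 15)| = 13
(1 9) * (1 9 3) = (9)(1 3) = [0, 3, 2, 1, 4, 5, 6, 7, 8, 9]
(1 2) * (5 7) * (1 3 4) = (1 2 3 4)(5 7) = [0, 2, 3, 4, 1, 7, 6, 5]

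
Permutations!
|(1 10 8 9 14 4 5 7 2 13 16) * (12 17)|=22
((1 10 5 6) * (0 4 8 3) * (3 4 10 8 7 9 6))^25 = ((0 10 5 3)(1 8 4 7 9 6))^25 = (0 10 5 3)(1 8 4 7 9 6)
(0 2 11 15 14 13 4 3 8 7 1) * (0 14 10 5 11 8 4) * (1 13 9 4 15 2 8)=(0 8 7 13)(1 14 9 4 3 15 10 5 11 2)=[8, 14, 1, 15, 3, 11, 6, 13, 7, 4, 5, 2, 12, 0, 9, 10]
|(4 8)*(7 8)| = 3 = |(4 7 8)|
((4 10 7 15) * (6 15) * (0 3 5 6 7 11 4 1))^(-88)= (0 5 15)(1 3 6)(4 11 10)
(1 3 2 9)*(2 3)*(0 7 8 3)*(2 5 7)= (0 2 9 1 5 7 8 3)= [2, 5, 9, 0, 4, 7, 6, 8, 3, 1]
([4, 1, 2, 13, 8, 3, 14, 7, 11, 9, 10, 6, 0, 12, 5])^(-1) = [12, 1, 2, 5, 0, 14, 11, 7, 4, 9, 10, 8, 13, 3, 6]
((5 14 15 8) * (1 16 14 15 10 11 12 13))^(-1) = (1 13 12 11 10 14 16)(5 8 15)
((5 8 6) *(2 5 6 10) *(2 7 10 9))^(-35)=(2 5 8 9)(7 10)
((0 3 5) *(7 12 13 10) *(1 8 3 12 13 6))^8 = ((0 12 6 1 8 3 5)(7 13 10))^8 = (0 12 6 1 8 3 5)(7 10 13)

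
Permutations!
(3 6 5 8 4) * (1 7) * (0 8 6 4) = (0 8)(1 7)(3 4)(5 6) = [8, 7, 2, 4, 3, 6, 5, 1, 0]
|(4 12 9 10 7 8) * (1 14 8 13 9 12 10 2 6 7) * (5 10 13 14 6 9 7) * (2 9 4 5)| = 10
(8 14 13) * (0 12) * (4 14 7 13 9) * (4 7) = (0 12)(4 14 9 7 13 8) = [12, 1, 2, 3, 14, 5, 6, 13, 4, 7, 10, 11, 0, 8, 9]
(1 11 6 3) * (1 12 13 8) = [0, 11, 2, 12, 4, 5, 3, 7, 1, 9, 10, 6, 13, 8] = (1 11 6 3 12 13 8)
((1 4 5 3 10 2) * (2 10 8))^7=((10)(1 4 5 3 8 2))^7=(10)(1 4 5 3 8 2)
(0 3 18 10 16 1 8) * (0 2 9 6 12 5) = (0 3 18 10 16 1 8 2 9 6 12 5) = [3, 8, 9, 18, 4, 0, 12, 7, 2, 6, 16, 11, 5, 13, 14, 15, 1, 17, 10]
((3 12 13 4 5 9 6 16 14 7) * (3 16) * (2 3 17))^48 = (2 13 9)(3 4 6)(5 17 12)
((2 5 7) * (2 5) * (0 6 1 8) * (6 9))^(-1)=(0 8 1 6 9)(5 7)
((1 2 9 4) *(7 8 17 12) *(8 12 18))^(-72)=((1 2 9 4)(7 12)(8 17 18))^(-72)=(18)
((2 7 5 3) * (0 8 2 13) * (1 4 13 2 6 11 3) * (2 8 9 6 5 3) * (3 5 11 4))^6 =((0 9 6 4 13)(1 3 8 11 2 7 5))^6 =(0 9 6 4 13)(1 5 7 2 11 8 3)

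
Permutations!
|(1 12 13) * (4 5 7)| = 3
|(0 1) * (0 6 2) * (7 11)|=4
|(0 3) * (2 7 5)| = 6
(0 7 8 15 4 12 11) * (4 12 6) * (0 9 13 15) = [7, 1, 2, 3, 6, 5, 4, 8, 0, 13, 10, 9, 11, 15, 14, 12] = (0 7 8)(4 6)(9 13 15 12 11)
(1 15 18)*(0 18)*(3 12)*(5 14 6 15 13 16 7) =(0 18 1 13 16 7 5 14 6 15)(3 12) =[18, 13, 2, 12, 4, 14, 15, 5, 8, 9, 10, 11, 3, 16, 6, 0, 7, 17, 1]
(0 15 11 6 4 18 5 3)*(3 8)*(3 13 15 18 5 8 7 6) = (0 18 8 13 15 11 3)(4 5 7 6) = [18, 1, 2, 0, 5, 7, 4, 6, 13, 9, 10, 3, 12, 15, 14, 11, 16, 17, 8]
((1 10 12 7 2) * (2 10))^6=(12)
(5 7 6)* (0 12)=(0 12)(5 7 6)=[12, 1, 2, 3, 4, 7, 5, 6, 8, 9, 10, 11, 0]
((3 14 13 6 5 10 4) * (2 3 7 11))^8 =((2 3 14 13 6 5 10 4 7 11))^8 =(2 7 10 6 14)(3 11 4 5 13)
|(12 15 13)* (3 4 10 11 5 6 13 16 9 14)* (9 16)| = |(16)(3 4 10 11 5 6 13 12 15 9 14)| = 11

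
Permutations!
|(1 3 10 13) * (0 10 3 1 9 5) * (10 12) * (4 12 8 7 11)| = 10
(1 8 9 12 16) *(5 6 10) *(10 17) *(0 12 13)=(0 12 16 1 8 9 13)(5 6 17 10)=[12, 8, 2, 3, 4, 6, 17, 7, 9, 13, 5, 11, 16, 0, 14, 15, 1, 10]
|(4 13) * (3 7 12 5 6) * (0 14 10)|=30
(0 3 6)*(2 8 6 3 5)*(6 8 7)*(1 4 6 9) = [5, 4, 7, 3, 6, 2, 0, 9, 8, 1] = (0 5 2 7 9 1 4 6)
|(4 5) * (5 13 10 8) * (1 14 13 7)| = |(1 14 13 10 8 5 4 7)| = 8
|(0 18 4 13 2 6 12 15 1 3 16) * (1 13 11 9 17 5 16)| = |(0 18 4 11 9 17 5 16)(1 3)(2 6 12 15 13)| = 40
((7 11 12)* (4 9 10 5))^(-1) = ((4 9 10 5)(7 11 12))^(-1) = (4 5 10 9)(7 12 11)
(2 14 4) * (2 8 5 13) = [0, 1, 14, 3, 8, 13, 6, 7, 5, 9, 10, 11, 12, 2, 4] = (2 14 4 8 5 13)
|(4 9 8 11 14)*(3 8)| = |(3 8 11 14 4 9)| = 6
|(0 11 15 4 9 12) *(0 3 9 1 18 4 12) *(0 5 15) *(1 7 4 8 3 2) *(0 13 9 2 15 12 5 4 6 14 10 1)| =42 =|(0 11 13 9 4 7 6 14 10 1 18 8 3 2)(5 12 15)|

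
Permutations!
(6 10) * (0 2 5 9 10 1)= (0 2 5 9 10 6 1)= [2, 0, 5, 3, 4, 9, 1, 7, 8, 10, 6]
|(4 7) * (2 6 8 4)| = |(2 6 8 4 7)| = 5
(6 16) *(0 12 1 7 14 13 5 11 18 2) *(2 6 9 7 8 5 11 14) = (0 12 1 8 5 14 13 11 18 6 16 9 7 2) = [12, 8, 0, 3, 4, 14, 16, 2, 5, 7, 10, 18, 1, 11, 13, 15, 9, 17, 6]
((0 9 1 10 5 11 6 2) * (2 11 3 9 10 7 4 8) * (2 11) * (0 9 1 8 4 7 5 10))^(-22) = ((1 5 3)(2 9 8 11 6))^(-22) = (1 3 5)(2 11 9 6 8)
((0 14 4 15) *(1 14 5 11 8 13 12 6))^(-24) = (0 4 1 12 8 5 15 14 6 13 11)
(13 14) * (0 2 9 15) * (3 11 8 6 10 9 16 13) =(0 2 16 13 14 3 11 8 6 10 9 15) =[2, 1, 16, 11, 4, 5, 10, 7, 6, 15, 9, 8, 12, 14, 3, 0, 13]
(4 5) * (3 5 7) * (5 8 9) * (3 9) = (3 8)(4 7 9 5) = [0, 1, 2, 8, 7, 4, 6, 9, 3, 5]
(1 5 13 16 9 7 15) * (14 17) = (1 5 13 16 9 7 15)(14 17) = [0, 5, 2, 3, 4, 13, 6, 15, 8, 7, 10, 11, 12, 16, 17, 1, 9, 14]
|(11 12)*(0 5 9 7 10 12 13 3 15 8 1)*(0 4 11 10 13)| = |(0 5 9 7 13 3 15 8 1 4 11)(10 12)| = 22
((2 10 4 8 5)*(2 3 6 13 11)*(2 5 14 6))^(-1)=(2 3 5 11 13 6 14 8 4 10)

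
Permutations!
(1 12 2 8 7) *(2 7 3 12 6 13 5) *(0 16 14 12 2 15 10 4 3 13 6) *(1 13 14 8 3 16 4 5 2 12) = (0 4 16 8 14 1)(2 3 12 7 13)(5 15 10) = [4, 0, 3, 12, 16, 15, 6, 13, 14, 9, 5, 11, 7, 2, 1, 10, 8]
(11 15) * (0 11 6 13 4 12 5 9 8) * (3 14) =[11, 1, 2, 14, 12, 9, 13, 7, 0, 8, 10, 15, 5, 4, 3, 6] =(0 11 15 6 13 4 12 5 9 8)(3 14)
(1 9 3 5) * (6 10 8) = (1 9 3 5)(6 10 8) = [0, 9, 2, 5, 4, 1, 10, 7, 6, 3, 8]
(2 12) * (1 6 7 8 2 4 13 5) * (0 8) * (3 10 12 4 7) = (0 8 2 4 13 5 1 6 3 10 12 7) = [8, 6, 4, 10, 13, 1, 3, 0, 2, 9, 12, 11, 7, 5]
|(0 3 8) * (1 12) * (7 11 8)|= 10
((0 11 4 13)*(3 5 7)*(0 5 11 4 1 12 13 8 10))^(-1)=(0 10 8 4)(1 11 3 7 5 13 12)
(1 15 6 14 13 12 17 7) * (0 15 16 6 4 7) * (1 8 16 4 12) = (0 15 12 17)(1 4 7 8 16 6 14 13) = [15, 4, 2, 3, 7, 5, 14, 8, 16, 9, 10, 11, 17, 1, 13, 12, 6, 0]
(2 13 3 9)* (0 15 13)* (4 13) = [15, 1, 0, 9, 13, 5, 6, 7, 8, 2, 10, 11, 12, 3, 14, 4] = (0 15 4 13 3 9 2)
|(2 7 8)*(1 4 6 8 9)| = 7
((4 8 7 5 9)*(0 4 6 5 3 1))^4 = (0 3 8)(1 7 4)(5 9 6)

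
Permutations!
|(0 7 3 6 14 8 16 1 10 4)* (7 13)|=11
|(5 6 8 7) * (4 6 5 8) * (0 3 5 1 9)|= 10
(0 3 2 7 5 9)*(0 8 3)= (2 7 5 9 8 3)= [0, 1, 7, 2, 4, 9, 6, 5, 3, 8]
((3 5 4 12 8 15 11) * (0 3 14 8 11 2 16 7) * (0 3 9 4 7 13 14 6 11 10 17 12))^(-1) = (0 4 9)(2 15 8 14 13 16)(3 7 5)(6 11)(10 12 17)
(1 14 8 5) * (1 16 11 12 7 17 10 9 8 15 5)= [0, 14, 2, 3, 4, 16, 6, 17, 1, 8, 9, 12, 7, 13, 15, 5, 11, 10]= (1 14 15 5 16 11 12 7 17 10 9 8)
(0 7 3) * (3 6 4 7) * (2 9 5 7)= (0 3)(2 9 5 7 6 4)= [3, 1, 9, 0, 2, 7, 4, 6, 8, 5]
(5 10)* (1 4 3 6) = (1 4 3 6)(5 10) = [0, 4, 2, 6, 3, 10, 1, 7, 8, 9, 5]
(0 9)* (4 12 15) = (0 9)(4 12 15) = [9, 1, 2, 3, 12, 5, 6, 7, 8, 0, 10, 11, 15, 13, 14, 4]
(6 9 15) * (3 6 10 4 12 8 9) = (3 6)(4 12 8 9 15 10) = [0, 1, 2, 6, 12, 5, 3, 7, 9, 15, 4, 11, 8, 13, 14, 10]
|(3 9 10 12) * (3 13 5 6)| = 7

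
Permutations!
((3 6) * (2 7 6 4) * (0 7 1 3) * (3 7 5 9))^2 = ((0 5 9 3 4 2 1 7 6))^2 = (0 9 4 1 6 5 3 2 7)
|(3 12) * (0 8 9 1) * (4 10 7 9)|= |(0 8 4 10 7 9 1)(3 12)|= 14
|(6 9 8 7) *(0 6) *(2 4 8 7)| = 12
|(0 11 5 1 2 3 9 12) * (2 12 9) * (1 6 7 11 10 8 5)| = |(0 10 8 5 6 7 11 1 12)(2 3)| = 18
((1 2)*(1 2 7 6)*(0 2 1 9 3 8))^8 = ((0 2 1 7 6 9 3 8))^8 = (9)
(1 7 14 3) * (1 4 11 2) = (1 7 14 3 4 11 2) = [0, 7, 1, 4, 11, 5, 6, 14, 8, 9, 10, 2, 12, 13, 3]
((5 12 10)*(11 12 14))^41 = (5 14 11 12 10)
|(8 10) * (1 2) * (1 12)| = |(1 2 12)(8 10)| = 6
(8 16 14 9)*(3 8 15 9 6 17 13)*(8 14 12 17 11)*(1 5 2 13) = (1 5 2 13 3 14 6 11 8 16 12 17)(9 15) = [0, 5, 13, 14, 4, 2, 11, 7, 16, 15, 10, 8, 17, 3, 6, 9, 12, 1]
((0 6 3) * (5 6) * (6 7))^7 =(0 7 3 5 6)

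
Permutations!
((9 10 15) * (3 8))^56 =(9 15 10)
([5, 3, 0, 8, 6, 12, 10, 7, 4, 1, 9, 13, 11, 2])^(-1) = (0 2 13 11 12 5)(1 9 10 6 4 8 3)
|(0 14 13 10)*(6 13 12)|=6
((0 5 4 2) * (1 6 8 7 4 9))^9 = ((0 5 9 1 6 8 7 4 2))^9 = (9)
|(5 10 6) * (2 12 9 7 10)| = 7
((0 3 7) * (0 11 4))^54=(0 4 11 7 3)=((0 3 7 11 4))^54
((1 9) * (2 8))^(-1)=(1 9)(2 8)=((1 9)(2 8))^(-1)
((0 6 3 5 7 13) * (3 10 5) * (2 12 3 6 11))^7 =(0 5 3 11 7 6 2 13 10 12)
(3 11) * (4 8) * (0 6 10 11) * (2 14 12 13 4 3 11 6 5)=(0 5 2 14 12 13 4 8 3)(6 10)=[5, 1, 14, 0, 8, 2, 10, 7, 3, 9, 6, 11, 13, 4, 12]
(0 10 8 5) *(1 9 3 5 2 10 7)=(0 7 1 9 3 5)(2 10 8)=[7, 9, 10, 5, 4, 0, 6, 1, 2, 3, 8]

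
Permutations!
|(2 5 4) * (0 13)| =6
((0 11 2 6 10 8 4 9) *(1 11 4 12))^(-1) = ((0 4 9)(1 11 2 6 10 8 12))^(-1) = (0 9 4)(1 12 8 10 6 2 11)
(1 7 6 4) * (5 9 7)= (1 5 9 7 6 4)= [0, 5, 2, 3, 1, 9, 4, 6, 8, 7]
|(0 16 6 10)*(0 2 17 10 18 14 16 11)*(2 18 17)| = 6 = |(0 11)(6 17 10 18 14 16)|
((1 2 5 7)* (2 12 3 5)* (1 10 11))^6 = ((1 12 3 5 7 10 11))^6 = (1 11 10 7 5 3 12)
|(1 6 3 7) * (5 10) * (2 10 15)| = 4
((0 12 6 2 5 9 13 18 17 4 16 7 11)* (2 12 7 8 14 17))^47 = ((0 7 11)(2 5 9 13 18)(4 16 8 14 17)(6 12))^47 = (0 11 7)(2 9 18 5 13)(4 8 17 16 14)(6 12)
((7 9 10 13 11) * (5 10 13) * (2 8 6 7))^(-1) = (2 11 13 9 7 6 8)(5 10)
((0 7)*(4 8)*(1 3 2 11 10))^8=(1 11 3 10 2)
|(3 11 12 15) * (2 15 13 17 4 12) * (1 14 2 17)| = 10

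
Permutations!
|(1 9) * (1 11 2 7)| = |(1 9 11 2 7)| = 5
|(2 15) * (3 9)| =|(2 15)(3 9)| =2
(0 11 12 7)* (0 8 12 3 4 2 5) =[11, 1, 5, 4, 2, 0, 6, 8, 12, 9, 10, 3, 7] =(0 11 3 4 2 5)(7 8 12)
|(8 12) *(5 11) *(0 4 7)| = 6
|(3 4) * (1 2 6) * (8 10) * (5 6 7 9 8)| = |(1 2 7 9 8 10 5 6)(3 4)| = 8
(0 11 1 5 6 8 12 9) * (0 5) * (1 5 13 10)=(0 11 5 6 8 12 9 13 10 1)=[11, 0, 2, 3, 4, 6, 8, 7, 12, 13, 1, 5, 9, 10]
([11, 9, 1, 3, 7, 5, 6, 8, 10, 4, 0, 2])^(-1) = (0 10 8 7 4 9 1 2 11)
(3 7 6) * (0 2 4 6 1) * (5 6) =(0 2 4 5 6 3 7 1) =[2, 0, 4, 7, 5, 6, 3, 1]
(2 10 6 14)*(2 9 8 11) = (2 10 6 14 9 8 11) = [0, 1, 10, 3, 4, 5, 14, 7, 11, 8, 6, 2, 12, 13, 9]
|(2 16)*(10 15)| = 2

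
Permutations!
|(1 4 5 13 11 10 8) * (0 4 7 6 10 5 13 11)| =30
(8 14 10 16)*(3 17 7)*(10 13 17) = (3 10 16 8 14 13 17 7) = [0, 1, 2, 10, 4, 5, 6, 3, 14, 9, 16, 11, 12, 17, 13, 15, 8, 7]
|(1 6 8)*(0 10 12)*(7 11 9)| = 3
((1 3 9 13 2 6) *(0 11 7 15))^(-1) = (0 15 7 11)(1 6 2 13 9 3)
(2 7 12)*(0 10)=(0 10)(2 7 12)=[10, 1, 7, 3, 4, 5, 6, 12, 8, 9, 0, 11, 2]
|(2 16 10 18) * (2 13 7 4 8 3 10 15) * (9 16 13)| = |(2 13 7 4 8 3 10 18 9 16 15)| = 11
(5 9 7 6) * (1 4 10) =(1 4 10)(5 9 7 6) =[0, 4, 2, 3, 10, 9, 5, 6, 8, 7, 1]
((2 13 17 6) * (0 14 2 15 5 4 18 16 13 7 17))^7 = ((0 14 2 7 17 6 15 5 4 18 16 13))^7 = (0 5 2 18 17 13 15 14 4 7 16 6)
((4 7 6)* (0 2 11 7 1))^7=(11)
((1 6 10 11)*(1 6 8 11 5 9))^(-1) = (1 9 5 10 6 11 8)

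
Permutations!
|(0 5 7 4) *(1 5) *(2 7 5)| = 5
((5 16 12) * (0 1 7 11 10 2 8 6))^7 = (0 6 8 2 10 11 7 1)(5 16 12)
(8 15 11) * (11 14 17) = (8 15 14 17 11) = [0, 1, 2, 3, 4, 5, 6, 7, 15, 9, 10, 8, 12, 13, 17, 14, 16, 11]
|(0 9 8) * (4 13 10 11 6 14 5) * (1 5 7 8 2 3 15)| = 15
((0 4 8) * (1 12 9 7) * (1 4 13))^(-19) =(0 7 1 8 9 13 4 12)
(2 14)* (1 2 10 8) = [0, 2, 14, 3, 4, 5, 6, 7, 1, 9, 8, 11, 12, 13, 10] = (1 2 14 10 8)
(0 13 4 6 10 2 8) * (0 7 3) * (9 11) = (0 13 4 6 10 2 8 7 3)(9 11) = [13, 1, 8, 0, 6, 5, 10, 3, 7, 11, 2, 9, 12, 4]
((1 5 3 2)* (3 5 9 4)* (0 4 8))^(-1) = (0 8 9 1 2 3 4)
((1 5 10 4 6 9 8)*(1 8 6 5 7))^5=(1 7)(4 10 5)(6 9)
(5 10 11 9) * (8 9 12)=(5 10 11 12 8 9)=[0, 1, 2, 3, 4, 10, 6, 7, 9, 5, 11, 12, 8]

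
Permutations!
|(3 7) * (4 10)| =|(3 7)(4 10)| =2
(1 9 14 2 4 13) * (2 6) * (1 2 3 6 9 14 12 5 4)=(1 14 9 12 5 4 13 2)(3 6)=[0, 14, 1, 6, 13, 4, 3, 7, 8, 12, 10, 11, 5, 2, 9]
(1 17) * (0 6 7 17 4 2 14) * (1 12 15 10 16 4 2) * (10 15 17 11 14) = (0 6 7 11 14)(1 2 10 16 4)(12 17) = [6, 2, 10, 3, 1, 5, 7, 11, 8, 9, 16, 14, 17, 13, 0, 15, 4, 12]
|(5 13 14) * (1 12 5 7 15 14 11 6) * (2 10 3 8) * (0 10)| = |(0 10 3 8 2)(1 12 5 13 11 6)(7 15 14)| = 30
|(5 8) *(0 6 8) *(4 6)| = 5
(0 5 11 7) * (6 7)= (0 5 11 6 7)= [5, 1, 2, 3, 4, 11, 7, 0, 8, 9, 10, 6]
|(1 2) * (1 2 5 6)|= 3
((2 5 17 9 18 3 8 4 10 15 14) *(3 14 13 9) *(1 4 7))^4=((1 4 10 15 13 9 18 14 2 5 17 3 8 7))^4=(1 13 2 8 10 18 17)(3 4 9 5 7 15 14)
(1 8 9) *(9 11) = (1 8 11 9) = [0, 8, 2, 3, 4, 5, 6, 7, 11, 1, 10, 9]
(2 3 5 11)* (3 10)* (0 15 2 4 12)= (0 15 2 10 3 5 11 4 12)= [15, 1, 10, 5, 12, 11, 6, 7, 8, 9, 3, 4, 0, 13, 14, 2]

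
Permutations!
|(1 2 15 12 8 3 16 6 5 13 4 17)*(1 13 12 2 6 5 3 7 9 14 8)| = 12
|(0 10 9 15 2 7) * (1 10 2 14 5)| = |(0 2 7)(1 10 9 15 14 5)| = 6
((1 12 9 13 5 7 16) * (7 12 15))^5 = ((1 15 7 16)(5 12 9 13))^5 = (1 15 7 16)(5 12 9 13)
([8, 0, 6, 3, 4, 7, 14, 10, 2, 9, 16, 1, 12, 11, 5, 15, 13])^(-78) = (0 7)(1 5)(2 16)(6 13)(8 10)(11 14)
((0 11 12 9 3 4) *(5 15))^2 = ((0 11 12 9 3 4)(5 15))^2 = (15)(0 12 3)(4 11 9)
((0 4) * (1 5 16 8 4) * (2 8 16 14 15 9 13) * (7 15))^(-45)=(16)(0 4 8 2 13 9 15 7 14 5 1)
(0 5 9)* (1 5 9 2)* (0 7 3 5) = [9, 0, 1, 5, 4, 2, 6, 3, 8, 7] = (0 9 7 3 5 2 1)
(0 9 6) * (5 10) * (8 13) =(0 9 6)(5 10)(8 13) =[9, 1, 2, 3, 4, 10, 0, 7, 13, 6, 5, 11, 12, 8]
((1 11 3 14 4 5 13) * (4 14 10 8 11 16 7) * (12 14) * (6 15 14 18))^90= (18)(3 8)(10 11)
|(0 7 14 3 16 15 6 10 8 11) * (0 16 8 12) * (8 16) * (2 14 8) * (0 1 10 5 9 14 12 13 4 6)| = 17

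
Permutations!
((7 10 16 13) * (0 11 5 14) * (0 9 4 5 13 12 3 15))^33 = (0 12 7)(3 10 11)(4 5 14 9)(13 15 16)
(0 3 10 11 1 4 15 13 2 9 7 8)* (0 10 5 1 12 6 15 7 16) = (0 3 5 1 4 7 8 10 11 12 6 15 13 2 9 16) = [3, 4, 9, 5, 7, 1, 15, 8, 10, 16, 11, 12, 6, 2, 14, 13, 0]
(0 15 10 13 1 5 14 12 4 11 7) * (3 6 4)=(0 15 10 13 1 5 14 12 3 6 4 11 7)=[15, 5, 2, 6, 11, 14, 4, 0, 8, 9, 13, 7, 3, 1, 12, 10]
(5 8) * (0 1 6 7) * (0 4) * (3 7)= (0 1 6 3 7 4)(5 8)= [1, 6, 2, 7, 0, 8, 3, 4, 5]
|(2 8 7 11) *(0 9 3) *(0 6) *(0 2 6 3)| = 10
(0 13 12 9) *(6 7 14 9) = (0 13 12 6 7 14 9) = [13, 1, 2, 3, 4, 5, 7, 14, 8, 0, 10, 11, 6, 12, 9]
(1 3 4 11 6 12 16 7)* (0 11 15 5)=(0 11 6 12 16 7 1 3 4 15 5)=[11, 3, 2, 4, 15, 0, 12, 1, 8, 9, 10, 6, 16, 13, 14, 5, 7]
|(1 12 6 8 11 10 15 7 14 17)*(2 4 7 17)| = 8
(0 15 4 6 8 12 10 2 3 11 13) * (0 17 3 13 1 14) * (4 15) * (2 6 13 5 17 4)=(0 2 5 17 3 11 1 14)(4 13)(6 8 12 10)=[2, 14, 5, 11, 13, 17, 8, 7, 12, 9, 6, 1, 10, 4, 0, 15, 16, 3]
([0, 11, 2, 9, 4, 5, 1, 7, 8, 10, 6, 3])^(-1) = (1 6 10 9 3 11)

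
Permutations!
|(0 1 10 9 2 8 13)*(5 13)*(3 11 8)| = |(0 1 10 9 2 3 11 8 5 13)| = 10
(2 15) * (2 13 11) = (2 15 13 11) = [0, 1, 15, 3, 4, 5, 6, 7, 8, 9, 10, 2, 12, 11, 14, 13]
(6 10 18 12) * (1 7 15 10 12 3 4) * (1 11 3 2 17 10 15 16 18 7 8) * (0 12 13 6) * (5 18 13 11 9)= (0 12)(1 8)(2 17 10 7 16 13 6 11 3 4 9 5 18)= [12, 8, 17, 4, 9, 18, 11, 16, 1, 5, 7, 3, 0, 6, 14, 15, 13, 10, 2]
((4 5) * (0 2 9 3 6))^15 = ((0 2 9 3 6)(4 5))^15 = (9)(4 5)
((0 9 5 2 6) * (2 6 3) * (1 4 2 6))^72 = ((0 9 5 1 4 2 3 6))^72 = (9)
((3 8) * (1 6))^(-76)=(8)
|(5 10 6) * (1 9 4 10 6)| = 4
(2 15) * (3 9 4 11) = (2 15)(3 9 4 11) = [0, 1, 15, 9, 11, 5, 6, 7, 8, 4, 10, 3, 12, 13, 14, 2]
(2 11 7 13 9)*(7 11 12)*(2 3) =(2 12 7 13 9 3) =[0, 1, 12, 2, 4, 5, 6, 13, 8, 3, 10, 11, 7, 9]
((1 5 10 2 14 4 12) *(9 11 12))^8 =(1 12 11 9 4 14 2 10 5)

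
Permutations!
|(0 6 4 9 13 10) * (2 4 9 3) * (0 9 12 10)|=6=|(0 6 12 10 9 13)(2 4 3)|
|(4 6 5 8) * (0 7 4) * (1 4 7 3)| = 7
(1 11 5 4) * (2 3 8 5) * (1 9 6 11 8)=(1 8 5 4 9 6 11 2 3)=[0, 8, 3, 1, 9, 4, 11, 7, 5, 6, 10, 2]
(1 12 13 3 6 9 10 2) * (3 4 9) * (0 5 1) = (0 5 1 12 13 4 9 10 2)(3 6) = [5, 12, 0, 6, 9, 1, 3, 7, 8, 10, 2, 11, 13, 4]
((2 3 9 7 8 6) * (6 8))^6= (2 3 9 7 6)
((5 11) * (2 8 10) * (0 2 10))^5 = ((0 2 8)(5 11))^5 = (0 8 2)(5 11)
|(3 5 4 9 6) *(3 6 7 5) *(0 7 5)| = |(0 7)(4 9 5)| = 6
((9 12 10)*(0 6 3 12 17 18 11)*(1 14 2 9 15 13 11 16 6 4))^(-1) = ((0 4 1 14 2 9 17 18 16 6 3 12 10 15 13 11))^(-1) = (0 11 13 15 10 12 3 6 16 18 17 9 2 14 1 4)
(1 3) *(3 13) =[0, 13, 2, 1, 4, 5, 6, 7, 8, 9, 10, 11, 12, 3] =(1 13 3)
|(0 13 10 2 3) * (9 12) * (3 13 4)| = |(0 4 3)(2 13 10)(9 12)| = 6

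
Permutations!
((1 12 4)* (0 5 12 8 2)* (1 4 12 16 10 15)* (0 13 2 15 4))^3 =(0 10 5 4 16)(2 13)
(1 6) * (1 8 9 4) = (1 6 8 9 4) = [0, 6, 2, 3, 1, 5, 8, 7, 9, 4]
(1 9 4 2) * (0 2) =[2, 9, 1, 3, 0, 5, 6, 7, 8, 4] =(0 2 1 9 4)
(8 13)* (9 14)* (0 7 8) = [7, 1, 2, 3, 4, 5, 6, 8, 13, 14, 10, 11, 12, 0, 9] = (0 7 8 13)(9 14)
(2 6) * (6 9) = [0, 1, 9, 3, 4, 5, 2, 7, 8, 6] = (2 9 6)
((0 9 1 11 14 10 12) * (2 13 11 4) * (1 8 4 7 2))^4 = ((0 9 8 4 1 7 2 13 11 14 10 12))^4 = (0 1 11)(2 10 8)(4 13 12)(7 14 9)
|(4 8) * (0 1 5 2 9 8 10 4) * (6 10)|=6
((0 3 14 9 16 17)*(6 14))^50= (0 3 6 14 9 16 17)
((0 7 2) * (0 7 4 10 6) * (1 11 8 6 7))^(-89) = (0 4 10 7 2 1 11 8 6)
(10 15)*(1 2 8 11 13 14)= [0, 2, 8, 3, 4, 5, 6, 7, 11, 9, 15, 13, 12, 14, 1, 10]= (1 2 8 11 13 14)(10 15)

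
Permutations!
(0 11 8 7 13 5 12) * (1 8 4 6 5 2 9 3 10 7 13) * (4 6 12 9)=(0 11 6 5 9 3 10 7 1 8 13 2 4 12)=[11, 8, 4, 10, 12, 9, 5, 1, 13, 3, 7, 6, 0, 2]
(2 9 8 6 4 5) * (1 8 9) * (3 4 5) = (9)(1 8 6 5 2)(3 4) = [0, 8, 1, 4, 3, 2, 5, 7, 6, 9]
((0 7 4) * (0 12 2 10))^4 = ((0 7 4 12 2 10))^4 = (0 2 4)(7 10 12)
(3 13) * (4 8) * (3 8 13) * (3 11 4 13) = [0, 1, 2, 11, 3, 5, 6, 7, 13, 9, 10, 4, 12, 8] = (3 11 4)(8 13)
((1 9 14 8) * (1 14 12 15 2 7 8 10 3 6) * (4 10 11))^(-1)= ((1 9 12 15 2 7 8 14 11 4 10 3 6))^(-1)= (1 6 3 10 4 11 14 8 7 2 15 12 9)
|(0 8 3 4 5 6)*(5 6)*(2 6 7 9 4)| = |(0 8 3 2 6)(4 7 9)| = 15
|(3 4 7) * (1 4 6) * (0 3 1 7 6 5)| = 12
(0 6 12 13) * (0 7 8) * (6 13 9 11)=(0 13 7 8)(6 12 9 11)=[13, 1, 2, 3, 4, 5, 12, 8, 0, 11, 10, 6, 9, 7]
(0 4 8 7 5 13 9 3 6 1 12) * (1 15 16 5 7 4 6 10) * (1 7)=(0 6 15 16 5 13 9 3 10 7 1 12)(4 8)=[6, 12, 2, 10, 8, 13, 15, 1, 4, 3, 7, 11, 0, 9, 14, 16, 5]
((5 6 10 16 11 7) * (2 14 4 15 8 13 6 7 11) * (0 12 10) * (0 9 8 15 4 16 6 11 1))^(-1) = (0 1 11 13 8 9 6 10 12)(2 16 14)(5 7)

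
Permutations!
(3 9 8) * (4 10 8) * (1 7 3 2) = [0, 7, 1, 9, 10, 5, 6, 3, 2, 4, 8] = (1 7 3 9 4 10 8 2)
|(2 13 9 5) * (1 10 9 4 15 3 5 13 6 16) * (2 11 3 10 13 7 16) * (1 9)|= 30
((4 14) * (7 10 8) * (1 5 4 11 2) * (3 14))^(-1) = ((1 5 4 3 14 11 2)(7 10 8))^(-1) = (1 2 11 14 3 4 5)(7 8 10)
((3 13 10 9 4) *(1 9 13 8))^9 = (1 8 3 4 9)(10 13)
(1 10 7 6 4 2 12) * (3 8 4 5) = (1 10 7 6 5 3 8 4 2 12) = [0, 10, 12, 8, 2, 3, 5, 6, 4, 9, 7, 11, 1]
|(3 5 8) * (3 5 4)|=2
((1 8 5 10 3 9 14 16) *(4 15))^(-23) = (1 8 5 10 3 9 14 16)(4 15)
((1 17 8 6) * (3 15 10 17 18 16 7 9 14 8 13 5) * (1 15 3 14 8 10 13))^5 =((1 18 16 7 9 8 6 15 13 5 14 10 17))^5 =(1 8 14 16 15 17 9 5 18 6 10 7 13)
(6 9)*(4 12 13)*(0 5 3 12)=(0 5 3 12 13 4)(6 9)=[5, 1, 2, 12, 0, 3, 9, 7, 8, 6, 10, 11, 13, 4]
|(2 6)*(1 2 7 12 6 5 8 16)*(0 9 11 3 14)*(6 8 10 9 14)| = |(0 14)(1 2 5 10 9 11 3 6 7 12 8 16)| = 12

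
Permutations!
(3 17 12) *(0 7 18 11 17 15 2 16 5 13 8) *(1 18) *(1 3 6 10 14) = (0 7 3 15 2 16 5 13 8)(1 18 11 17 12 6 10 14) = [7, 18, 16, 15, 4, 13, 10, 3, 0, 9, 14, 17, 6, 8, 1, 2, 5, 12, 11]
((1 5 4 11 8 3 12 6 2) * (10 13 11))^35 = ((1 5 4 10 13 11 8 3 12 6 2))^35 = (1 4 13 8 12 2 5 10 11 3 6)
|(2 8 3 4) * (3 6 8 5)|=|(2 5 3 4)(6 8)|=4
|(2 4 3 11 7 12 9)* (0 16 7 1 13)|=11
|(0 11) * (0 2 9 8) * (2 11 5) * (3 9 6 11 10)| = |(0 5 2 6 11 10 3 9 8)| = 9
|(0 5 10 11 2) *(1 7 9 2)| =8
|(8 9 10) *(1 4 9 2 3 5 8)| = |(1 4 9 10)(2 3 5 8)| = 4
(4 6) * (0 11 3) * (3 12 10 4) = (0 11 12 10 4 6 3) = [11, 1, 2, 0, 6, 5, 3, 7, 8, 9, 4, 12, 10]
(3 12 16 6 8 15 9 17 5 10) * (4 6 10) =(3 12 16 10)(4 6 8 15 9 17 5) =[0, 1, 2, 12, 6, 4, 8, 7, 15, 17, 3, 11, 16, 13, 14, 9, 10, 5]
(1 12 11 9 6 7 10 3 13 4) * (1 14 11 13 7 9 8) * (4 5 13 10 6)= (1 12 10 3 7 6 9 4 14 11 8)(5 13)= [0, 12, 2, 7, 14, 13, 9, 6, 1, 4, 3, 8, 10, 5, 11]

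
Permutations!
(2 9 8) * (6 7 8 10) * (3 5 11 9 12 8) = (2 12 8)(3 5 11 9 10 6 7) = [0, 1, 12, 5, 4, 11, 7, 3, 2, 10, 6, 9, 8]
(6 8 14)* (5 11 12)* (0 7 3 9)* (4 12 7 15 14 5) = (0 15 14 6 8 5 11 7 3 9)(4 12) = [15, 1, 2, 9, 12, 11, 8, 3, 5, 0, 10, 7, 4, 13, 6, 14]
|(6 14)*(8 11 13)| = 6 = |(6 14)(8 11 13)|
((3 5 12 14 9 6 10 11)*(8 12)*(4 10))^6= ((3 5 8 12 14 9 6 4 10 11))^6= (3 6 8 10 14)(4 12 11 9 5)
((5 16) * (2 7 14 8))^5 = (2 7 14 8)(5 16)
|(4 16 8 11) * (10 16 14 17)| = 7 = |(4 14 17 10 16 8 11)|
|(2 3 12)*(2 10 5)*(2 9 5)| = 4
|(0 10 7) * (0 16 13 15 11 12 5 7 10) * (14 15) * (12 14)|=|(5 7 16 13 12)(11 14 15)|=15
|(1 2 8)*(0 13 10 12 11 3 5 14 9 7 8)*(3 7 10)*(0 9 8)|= 13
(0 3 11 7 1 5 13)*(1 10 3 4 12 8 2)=(0 4 12 8 2 1 5 13)(3 11 7 10)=[4, 5, 1, 11, 12, 13, 6, 10, 2, 9, 3, 7, 8, 0]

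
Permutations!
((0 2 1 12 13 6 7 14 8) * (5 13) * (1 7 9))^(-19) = (0 2 7 14 8)(1 9 6 13 5 12)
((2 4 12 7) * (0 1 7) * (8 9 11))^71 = (0 12 4 2 7 1)(8 11 9)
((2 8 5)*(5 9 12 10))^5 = ((2 8 9 12 10 5))^5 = (2 5 10 12 9 8)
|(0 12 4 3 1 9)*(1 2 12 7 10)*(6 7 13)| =28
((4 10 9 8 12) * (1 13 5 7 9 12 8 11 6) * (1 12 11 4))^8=(1 6 10 9 5)(4 7 13 12 11)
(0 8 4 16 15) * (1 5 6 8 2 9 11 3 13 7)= [2, 5, 9, 13, 16, 6, 8, 1, 4, 11, 10, 3, 12, 7, 14, 0, 15]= (0 2 9 11 3 13 7 1 5 6 8 4 16 15)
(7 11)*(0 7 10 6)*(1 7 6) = (0 6)(1 7 11 10) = [6, 7, 2, 3, 4, 5, 0, 11, 8, 9, 1, 10]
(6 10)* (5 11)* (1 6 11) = (1 6 10 11 5) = [0, 6, 2, 3, 4, 1, 10, 7, 8, 9, 11, 5]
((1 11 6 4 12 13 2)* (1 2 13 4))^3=((13)(1 11 6)(4 12))^3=(13)(4 12)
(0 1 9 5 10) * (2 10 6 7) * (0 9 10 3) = (0 1 10 9 5 6 7 2 3) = [1, 10, 3, 0, 4, 6, 7, 2, 8, 5, 9]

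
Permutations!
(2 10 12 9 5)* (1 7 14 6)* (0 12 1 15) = (0 12 9 5 2 10 1 7 14 6 15) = [12, 7, 10, 3, 4, 2, 15, 14, 8, 5, 1, 11, 9, 13, 6, 0]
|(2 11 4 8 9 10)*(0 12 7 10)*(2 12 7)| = |(0 7 10 12 2 11 4 8 9)| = 9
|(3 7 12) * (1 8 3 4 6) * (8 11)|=|(1 11 8 3 7 12 4 6)|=8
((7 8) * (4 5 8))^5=((4 5 8 7))^5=(4 5 8 7)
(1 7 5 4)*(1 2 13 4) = (1 7 5)(2 13 4) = [0, 7, 13, 3, 2, 1, 6, 5, 8, 9, 10, 11, 12, 4]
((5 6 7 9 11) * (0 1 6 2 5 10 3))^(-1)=(0 3 10 11 9 7 6 1)(2 5)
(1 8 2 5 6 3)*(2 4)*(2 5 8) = (1 2 8 4 5 6 3) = [0, 2, 8, 1, 5, 6, 3, 7, 4]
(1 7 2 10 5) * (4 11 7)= (1 4 11 7 2 10 5)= [0, 4, 10, 3, 11, 1, 6, 2, 8, 9, 5, 7]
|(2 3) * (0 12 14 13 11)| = |(0 12 14 13 11)(2 3)| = 10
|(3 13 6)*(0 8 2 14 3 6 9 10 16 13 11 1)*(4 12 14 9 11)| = |(0 8 2 9 10 16 13 11 1)(3 4 12 14)| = 36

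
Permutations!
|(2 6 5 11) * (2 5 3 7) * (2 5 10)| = 7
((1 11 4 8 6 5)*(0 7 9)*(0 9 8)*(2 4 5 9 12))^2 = (0 8 9 2)(1 5 11)(4 7 6 12)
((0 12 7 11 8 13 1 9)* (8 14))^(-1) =(0 9 1 13 8 14 11 7 12)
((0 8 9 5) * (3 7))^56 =(9)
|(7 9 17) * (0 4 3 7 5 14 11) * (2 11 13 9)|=30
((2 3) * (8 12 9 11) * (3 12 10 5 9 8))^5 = (2 9 8 3 5 12 11 10)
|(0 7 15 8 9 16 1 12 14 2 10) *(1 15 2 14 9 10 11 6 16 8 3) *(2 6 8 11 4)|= |(0 7 6 16 15 3 1 12 9 11 8 10)(2 4)|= 12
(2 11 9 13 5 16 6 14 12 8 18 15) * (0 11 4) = (0 11 9 13 5 16 6 14 12 8 18 15 2 4) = [11, 1, 4, 3, 0, 16, 14, 7, 18, 13, 10, 9, 8, 5, 12, 2, 6, 17, 15]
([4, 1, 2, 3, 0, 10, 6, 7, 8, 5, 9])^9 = (10)(0 4)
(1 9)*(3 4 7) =(1 9)(3 4 7) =[0, 9, 2, 4, 7, 5, 6, 3, 8, 1]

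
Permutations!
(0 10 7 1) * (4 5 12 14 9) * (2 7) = (0 10 2 7 1)(4 5 12 14 9) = [10, 0, 7, 3, 5, 12, 6, 1, 8, 4, 2, 11, 14, 13, 9]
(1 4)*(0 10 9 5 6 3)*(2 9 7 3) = (0 10 7 3)(1 4)(2 9 5 6) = [10, 4, 9, 0, 1, 6, 2, 3, 8, 5, 7]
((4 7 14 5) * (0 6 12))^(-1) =((0 6 12)(4 7 14 5))^(-1) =(0 12 6)(4 5 14 7)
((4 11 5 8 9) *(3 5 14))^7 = (14)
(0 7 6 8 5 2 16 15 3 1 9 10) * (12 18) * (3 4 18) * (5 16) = (0 7 6 8 16 15 4 18 12 3 1 9 10)(2 5) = [7, 9, 5, 1, 18, 2, 8, 6, 16, 10, 0, 11, 3, 13, 14, 4, 15, 17, 12]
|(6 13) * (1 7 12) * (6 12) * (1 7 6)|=|(1 6 13 12 7)|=5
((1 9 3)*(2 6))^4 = ((1 9 3)(2 6))^4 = (1 9 3)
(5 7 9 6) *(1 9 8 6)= (1 9)(5 7 8 6)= [0, 9, 2, 3, 4, 7, 5, 8, 6, 1]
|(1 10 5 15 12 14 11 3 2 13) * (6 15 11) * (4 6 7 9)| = |(1 10 5 11 3 2 13)(4 6 15 12 14 7 9)| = 7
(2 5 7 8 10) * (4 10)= (2 5 7 8 4 10)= [0, 1, 5, 3, 10, 7, 6, 8, 4, 9, 2]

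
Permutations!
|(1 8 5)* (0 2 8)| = 5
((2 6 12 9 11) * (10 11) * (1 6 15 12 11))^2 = (1 11 15 9)(2 12 10 6)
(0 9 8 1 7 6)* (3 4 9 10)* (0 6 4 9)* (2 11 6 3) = (0 10 2 11 6 3 9 8 1 7 4) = [10, 7, 11, 9, 0, 5, 3, 4, 1, 8, 2, 6]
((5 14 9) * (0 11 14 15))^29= ((0 11 14 9 5 15))^29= (0 15 5 9 14 11)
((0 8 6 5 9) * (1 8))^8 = (0 8 5)(1 6 9)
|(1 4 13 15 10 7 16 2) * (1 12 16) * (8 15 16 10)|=|(1 4 13 16 2 12 10 7)(8 15)|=8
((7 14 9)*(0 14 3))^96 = (0 14 9 7 3)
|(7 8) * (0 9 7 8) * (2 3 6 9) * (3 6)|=5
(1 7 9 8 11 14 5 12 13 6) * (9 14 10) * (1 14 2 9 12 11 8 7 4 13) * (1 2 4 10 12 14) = (1 10 14 5 11 12 2 9 7 4 13 6) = [0, 10, 9, 3, 13, 11, 1, 4, 8, 7, 14, 12, 2, 6, 5]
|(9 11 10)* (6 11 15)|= 5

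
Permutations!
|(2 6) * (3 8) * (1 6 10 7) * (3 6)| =7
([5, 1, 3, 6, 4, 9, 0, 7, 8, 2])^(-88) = [9, 1, 6, 0, 4, 2, 5, 7, 8, 3]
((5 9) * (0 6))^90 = ((0 6)(5 9))^90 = (9)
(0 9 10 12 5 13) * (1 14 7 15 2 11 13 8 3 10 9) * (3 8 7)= (0 1 14 3 10 12 5 7 15 2 11 13)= [1, 14, 11, 10, 4, 7, 6, 15, 8, 9, 12, 13, 5, 0, 3, 2]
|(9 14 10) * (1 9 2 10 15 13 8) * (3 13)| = |(1 9 14 15 3 13 8)(2 10)| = 14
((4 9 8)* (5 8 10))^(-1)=((4 9 10 5 8))^(-1)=(4 8 5 10 9)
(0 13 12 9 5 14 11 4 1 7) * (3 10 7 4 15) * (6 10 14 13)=(0 6 10 7)(1 4)(3 14 11 15)(5 13 12 9)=[6, 4, 2, 14, 1, 13, 10, 0, 8, 5, 7, 15, 9, 12, 11, 3]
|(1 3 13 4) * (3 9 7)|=|(1 9 7 3 13 4)|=6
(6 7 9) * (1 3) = [0, 3, 2, 1, 4, 5, 7, 9, 8, 6] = (1 3)(6 7 9)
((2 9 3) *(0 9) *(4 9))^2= ((0 4 9 3 2))^2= (0 9 2 4 3)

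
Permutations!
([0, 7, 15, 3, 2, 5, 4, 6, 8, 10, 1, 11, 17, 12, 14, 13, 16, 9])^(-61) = [0, 15, 9, 3, 17, 5, 12, 13, 8, 4, 2, 11, 7, 1, 14, 10, 16, 6]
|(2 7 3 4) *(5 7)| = 5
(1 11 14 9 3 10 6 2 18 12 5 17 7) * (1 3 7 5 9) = (1 11 14)(2 18 12 9 7 3 10 6)(5 17) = [0, 11, 18, 10, 4, 17, 2, 3, 8, 7, 6, 14, 9, 13, 1, 15, 16, 5, 12]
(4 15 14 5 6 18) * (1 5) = (1 5 6 18 4 15 14) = [0, 5, 2, 3, 15, 6, 18, 7, 8, 9, 10, 11, 12, 13, 1, 14, 16, 17, 4]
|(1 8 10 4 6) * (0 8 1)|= |(0 8 10 4 6)|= 5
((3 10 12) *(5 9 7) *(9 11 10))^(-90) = (3 9 7 5 11 10 12)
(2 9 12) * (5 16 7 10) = (2 9 12)(5 16 7 10) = [0, 1, 9, 3, 4, 16, 6, 10, 8, 12, 5, 11, 2, 13, 14, 15, 7]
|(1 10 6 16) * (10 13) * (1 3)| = 6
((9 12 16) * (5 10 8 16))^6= (16)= ((5 10 8 16 9 12))^6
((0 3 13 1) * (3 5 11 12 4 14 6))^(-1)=((0 5 11 12 4 14 6 3 13 1))^(-1)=(0 1 13 3 6 14 4 12 11 5)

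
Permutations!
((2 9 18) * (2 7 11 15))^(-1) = (2 15 11 7 18 9)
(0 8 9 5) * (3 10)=(0 8 9 5)(3 10)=[8, 1, 2, 10, 4, 0, 6, 7, 9, 5, 3]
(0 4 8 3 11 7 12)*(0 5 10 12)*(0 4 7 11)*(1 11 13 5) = [7, 11, 2, 0, 8, 10, 6, 4, 3, 9, 12, 13, 1, 5] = (0 7 4 8 3)(1 11 13 5 10 12)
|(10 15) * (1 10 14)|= |(1 10 15 14)|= 4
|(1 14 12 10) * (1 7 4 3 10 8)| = 4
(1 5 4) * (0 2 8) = (0 2 8)(1 5 4) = [2, 5, 8, 3, 1, 4, 6, 7, 0]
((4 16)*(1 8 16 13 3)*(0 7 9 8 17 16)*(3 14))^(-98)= (17)(0 9)(7 8)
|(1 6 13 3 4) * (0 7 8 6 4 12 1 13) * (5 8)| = 5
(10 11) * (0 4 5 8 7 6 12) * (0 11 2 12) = (0 4 5 8 7 6)(2 12 11 10) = [4, 1, 12, 3, 5, 8, 0, 6, 7, 9, 2, 10, 11]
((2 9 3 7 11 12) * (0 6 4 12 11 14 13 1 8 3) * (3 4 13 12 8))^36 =(0 14 13 2 3)(1 9 7 6 12)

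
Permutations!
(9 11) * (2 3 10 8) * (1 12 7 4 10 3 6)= [0, 12, 6, 3, 10, 5, 1, 4, 2, 11, 8, 9, 7]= (1 12 7 4 10 8 2 6)(9 11)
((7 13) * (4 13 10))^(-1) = ((4 13 7 10))^(-1) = (4 10 7 13)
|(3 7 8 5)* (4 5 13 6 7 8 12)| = 8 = |(3 8 13 6 7 12 4 5)|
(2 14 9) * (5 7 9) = (2 14 5 7 9) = [0, 1, 14, 3, 4, 7, 6, 9, 8, 2, 10, 11, 12, 13, 5]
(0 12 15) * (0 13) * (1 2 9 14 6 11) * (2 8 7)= [12, 8, 9, 3, 4, 5, 11, 2, 7, 14, 10, 1, 15, 0, 6, 13]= (0 12 15 13)(1 8 7 2 9 14 6 11)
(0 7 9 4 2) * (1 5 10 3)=[7, 5, 0, 1, 2, 10, 6, 9, 8, 4, 3]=(0 7 9 4 2)(1 5 10 3)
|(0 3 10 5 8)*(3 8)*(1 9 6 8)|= |(0 1 9 6 8)(3 10 5)|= 15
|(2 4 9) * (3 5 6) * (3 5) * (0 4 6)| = |(0 4 9 2 6 5)| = 6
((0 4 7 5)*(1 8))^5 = (0 4 7 5)(1 8)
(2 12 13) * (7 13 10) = (2 12 10 7 13) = [0, 1, 12, 3, 4, 5, 6, 13, 8, 9, 7, 11, 10, 2]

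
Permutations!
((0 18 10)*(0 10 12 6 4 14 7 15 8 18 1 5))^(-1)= (0 5 1)(4 6 12 18 8 15 7 14)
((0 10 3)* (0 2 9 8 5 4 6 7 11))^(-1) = ((0 10 3 2 9 8 5 4 6 7 11))^(-1) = (0 11 7 6 4 5 8 9 2 3 10)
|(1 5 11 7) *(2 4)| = |(1 5 11 7)(2 4)| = 4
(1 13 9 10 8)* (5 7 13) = (1 5 7 13 9 10 8) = [0, 5, 2, 3, 4, 7, 6, 13, 1, 10, 8, 11, 12, 9]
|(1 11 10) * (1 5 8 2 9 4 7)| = 9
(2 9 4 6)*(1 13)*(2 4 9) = [0, 13, 2, 3, 6, 5, 4, 7, 8, 9, 10, 11, 12, 1] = (1 13)(4 6)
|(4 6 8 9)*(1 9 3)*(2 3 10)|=8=|(1 9 4 6 8 10 2 3)|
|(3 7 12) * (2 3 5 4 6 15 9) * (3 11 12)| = 8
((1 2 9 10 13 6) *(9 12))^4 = ((1 2 12 9 10 13 6))^4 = (1 10 2 13 12 6 9)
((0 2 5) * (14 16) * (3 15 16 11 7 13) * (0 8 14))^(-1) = (0 16 15 3 13 7 11 14 8 5 2)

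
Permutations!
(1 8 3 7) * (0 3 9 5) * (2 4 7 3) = [2, 8, 4, 3, 7, 0, 6, 1, 9, 5] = (0 2 4 7 1 8 9 5)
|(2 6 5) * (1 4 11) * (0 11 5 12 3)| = 9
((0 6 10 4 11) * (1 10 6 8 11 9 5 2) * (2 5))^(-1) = (0 11 8)(1 2 9 4 10)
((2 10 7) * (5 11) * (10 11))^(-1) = (2 7 10 5 11)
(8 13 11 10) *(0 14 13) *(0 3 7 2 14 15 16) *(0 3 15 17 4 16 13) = [17, 1, 14, 7, 16, 5, 6, 2, 15, 9, 8, 10, 12, 11, 0, 13, 3, 4] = (0 17 4 16 3 7 2 14)(8 15 13 11 10)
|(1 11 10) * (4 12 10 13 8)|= 7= |(1 11 13 8 4 12 10)|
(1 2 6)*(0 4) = (0 4)(1 2 6) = [4, 2, 6, 3, 0, 5, 1]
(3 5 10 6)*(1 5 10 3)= (1 5 3 10 6)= [0, 5, 2, 10, 4, 3, 1, 7, 8, 9, 6]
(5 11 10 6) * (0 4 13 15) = (0 4 13 15)(5 11 10 6) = [4, 1, 2, 3, 13, 11, 5, 7, 8, 9, 6, 10, 12, 15, 14, 0]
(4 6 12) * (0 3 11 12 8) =[3, 1, 2, 11, 6, 5, 8, 7, 0, 9, 10, 12, 4] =(0 3 11 12 4 6 8)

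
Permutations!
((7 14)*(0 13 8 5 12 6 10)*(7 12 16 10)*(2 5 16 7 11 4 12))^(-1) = (0 10 16 8 13)(2 14 7 5)(4 11 6 12)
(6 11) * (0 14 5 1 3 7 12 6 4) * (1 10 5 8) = (0 14 8 1 3 7 12 6 11 4)(5 10) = [14, 3, 2, 7, 0, 10, 11, 12, 1, 9, 5, 4, 6, 13, 8]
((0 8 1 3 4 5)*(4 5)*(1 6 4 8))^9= (8)(0 1 3 5)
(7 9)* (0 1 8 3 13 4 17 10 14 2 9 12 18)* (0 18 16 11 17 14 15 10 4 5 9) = [1, 8, 0, 13, 14, 9, 6, 12, 3, 7, 15, 17, 16, 5, 2, 10, 11, 4, 18] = (18)(0 1 8 3 13 5 9 7 12 16 11 17 4 14 2)(10 15)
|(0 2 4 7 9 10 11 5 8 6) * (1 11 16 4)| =|(0 2 1 11 5 8 6)(4 7 9 10 16)| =35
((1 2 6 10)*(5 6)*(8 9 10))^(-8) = ((1 2 5 6 8 9 10))^(-8) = (1 10 9 8 6 5 2)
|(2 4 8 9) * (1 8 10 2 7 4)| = |(1 8 9 7 4 10 2)| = 7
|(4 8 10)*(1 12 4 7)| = 6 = |(1 12 4 8 10 7)|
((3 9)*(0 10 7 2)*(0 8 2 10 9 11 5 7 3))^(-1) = (0 9)(2 8)(3 10 7 5 11)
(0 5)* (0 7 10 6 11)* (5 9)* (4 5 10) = (0 9 10 6 11)(4 5 7) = [9, 1, 2, 3, 5, 7, 11, 4, 8, 10, 6, 0]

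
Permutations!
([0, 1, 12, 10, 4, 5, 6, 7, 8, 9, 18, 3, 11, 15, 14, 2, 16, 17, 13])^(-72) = [0, 1, 2, 3, 4, 5, 6, 7, 8, 9, 10, 11, 12, 13, 14, 15, 16, 17, 18]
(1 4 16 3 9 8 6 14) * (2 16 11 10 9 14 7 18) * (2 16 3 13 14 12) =(1 4 11 10 9 8 6 7 18 16 13 14)(2 3 12) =[0, 4, 3, 12, 11, 5, 7, 18, 6, 8, 9, 10, 2, 14, 1, 15, 13, 17, 16]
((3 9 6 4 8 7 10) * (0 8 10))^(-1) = (0 7 8)(3 10 4 6 9)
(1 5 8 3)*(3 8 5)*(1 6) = [0, 3, 2, 6, 4, 5, 1, 7, 8] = (8)(1 3 6)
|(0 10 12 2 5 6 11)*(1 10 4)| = |(0 4 1 10 12 2 5 6 11)| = 9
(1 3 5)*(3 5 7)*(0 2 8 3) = (0 2 8 3 7)(1 5) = [2, 5, 8, 7, 4, 1, 6, 0, 3]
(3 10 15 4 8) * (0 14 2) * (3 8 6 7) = (0 14 2)(3 10 15 4 6 7) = [14, 1, 0, 10, 6, 5, 7, 3, 8, 9, 15, 11, 12, 13, 2, 4]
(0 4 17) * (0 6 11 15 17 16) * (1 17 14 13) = [4, 17, 2, 3, 16, 5, 11, 7, 8, 9, 10, 15, 12, 1, 13, 14, 0, 6] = (0 4 16)(1 17 6 11 15 14 13)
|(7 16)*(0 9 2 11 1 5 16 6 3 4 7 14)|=8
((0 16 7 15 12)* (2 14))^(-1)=((0 16 7 15 12)(2 14))^(-1)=(0 12 15 7 16)(2 14)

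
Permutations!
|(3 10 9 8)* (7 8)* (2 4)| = 10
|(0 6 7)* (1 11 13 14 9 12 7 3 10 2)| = |(0 6 3 10 2 1 11 13 14 9 12 7)| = 12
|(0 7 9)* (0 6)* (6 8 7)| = 6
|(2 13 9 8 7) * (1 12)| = |(1 12)(2 13 9 8 7)| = 10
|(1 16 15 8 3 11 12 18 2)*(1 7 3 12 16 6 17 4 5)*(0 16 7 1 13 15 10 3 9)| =77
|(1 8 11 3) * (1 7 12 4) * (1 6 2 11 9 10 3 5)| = 12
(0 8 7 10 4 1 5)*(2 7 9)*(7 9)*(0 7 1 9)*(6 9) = (0 8 1 5 7 10 4 6 9 2) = [8, 5, 0, 3, 6, 7, 9, 10, 1, 2, 4]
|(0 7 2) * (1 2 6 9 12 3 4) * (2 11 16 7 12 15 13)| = |(0 12 3 4 1 11 16 7 6 9 15 13 2)| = 13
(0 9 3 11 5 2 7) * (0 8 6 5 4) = (0 9 3 11 4)(2 7 8 6 5) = [9, 1, 7, 11, 0, 2, 5, 8, 6, 3, 10, 4]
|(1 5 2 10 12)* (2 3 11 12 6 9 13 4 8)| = 35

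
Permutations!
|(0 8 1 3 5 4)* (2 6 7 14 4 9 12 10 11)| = |(0 8 1 3 5 9 12 10 11 2 6 7 14 4)| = 14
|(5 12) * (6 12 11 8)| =5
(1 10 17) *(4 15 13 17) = [0, 10, 2, 3, 15, 5, 6, 7, 8, 9, 4, 11, 12, 17, 14, 13, 16, 1] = (1 10 4 15 13 17)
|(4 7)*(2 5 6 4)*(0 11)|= |(0 11)(2 5 6 4 7)|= 10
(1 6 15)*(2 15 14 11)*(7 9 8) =[0, 6, 15, 3, 4, 5, 14, 9, 7, 8, 10, 2, 12, 13, 11, 1] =(1 6 14 11 2 15)(7 9 8)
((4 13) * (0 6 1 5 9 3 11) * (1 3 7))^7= (0 11 3 6)(1 7 9 5)(4 13)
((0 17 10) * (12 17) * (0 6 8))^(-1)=((0 12 17 10 6 8))^(-1)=(0 8 6 10 17 12)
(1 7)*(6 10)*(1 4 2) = (1 7 4 2)(6 10) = [0, 7, 1, 3, 2, 5, 10, 4, 8, 9, 6]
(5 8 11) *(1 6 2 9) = [0, 6, 9, 3, 4, 8, 2, 7, 11, 1, 10, 5] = (1 6 2 9)(5 8 11)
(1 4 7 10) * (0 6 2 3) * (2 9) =(0 6 9 2 3)(1 4 7 10) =[6, 4, 3, 0, 7, 5, 9, 10, 8, 2, 1]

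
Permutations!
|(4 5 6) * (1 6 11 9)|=6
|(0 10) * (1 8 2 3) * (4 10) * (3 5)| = |(0 4 10)(1 8 2 5 3)| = 15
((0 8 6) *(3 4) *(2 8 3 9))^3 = (0 9 6 4 8 3 2)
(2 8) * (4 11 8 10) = (2 10 4 11 8) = [0, 1, 10, 3, 11, 5, 6, 7, 2, 9, 4, 8]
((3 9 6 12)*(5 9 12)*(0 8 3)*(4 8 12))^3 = (0 12)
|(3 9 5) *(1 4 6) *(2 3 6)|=7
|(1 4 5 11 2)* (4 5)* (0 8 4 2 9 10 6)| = 10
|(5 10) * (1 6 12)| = 6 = |(1 6 12)(5 10)|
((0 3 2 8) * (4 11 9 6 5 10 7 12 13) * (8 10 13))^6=(13)(0 8 12 7 10 2 3)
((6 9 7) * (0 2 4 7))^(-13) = ((0 2 4 7 6 9))^(-13) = (0 9 6 7 4 2)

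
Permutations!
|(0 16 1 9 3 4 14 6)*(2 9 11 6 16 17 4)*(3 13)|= 8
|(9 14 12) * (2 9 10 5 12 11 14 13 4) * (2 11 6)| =|(2 9 13 4 11 14 6)(5 12 10)| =21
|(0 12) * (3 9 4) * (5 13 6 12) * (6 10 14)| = 21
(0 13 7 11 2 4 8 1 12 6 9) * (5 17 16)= [13, 12, 4, 3, 8, 17, 9, 11, 1, 0, 10, 2, 6, 7, 14, 15, 5, 16]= (0 13 7 11 2 4 8 1 12 6 9)(5 17 16)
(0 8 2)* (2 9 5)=[8, 1, 0, 3, 4, 2, 6, 7, 9, 5]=(0 8 9 5 2)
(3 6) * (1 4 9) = [0, 4, 2, 6, 9, 5, 3, 7, 8, 1] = (1 4 9)(3 6)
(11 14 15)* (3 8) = [0, 1, 2, 8, 4, 5, 6, 7, 3, 9, 10, 14, 12, 13, 15, 11] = (3 8)(11 14 15)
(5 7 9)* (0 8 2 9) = (0 8 2 9 5 7) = [8, 1, 9, 3, 4, 7, 6, 0, 2, 5]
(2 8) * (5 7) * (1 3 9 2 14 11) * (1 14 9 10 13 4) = (1 3 10 13 4)(2 8 9)(5 7)(11 14) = [0, 3, 8, 10, 1, 7, 6, 5, 9, 2, 13, 14, 12, 4, 11]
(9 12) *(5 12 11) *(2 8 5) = (2 8 5 12 9 11) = [0, 1, 8, 3, 4, 12, 6, 7, 5, 11, 10, 2, 9]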